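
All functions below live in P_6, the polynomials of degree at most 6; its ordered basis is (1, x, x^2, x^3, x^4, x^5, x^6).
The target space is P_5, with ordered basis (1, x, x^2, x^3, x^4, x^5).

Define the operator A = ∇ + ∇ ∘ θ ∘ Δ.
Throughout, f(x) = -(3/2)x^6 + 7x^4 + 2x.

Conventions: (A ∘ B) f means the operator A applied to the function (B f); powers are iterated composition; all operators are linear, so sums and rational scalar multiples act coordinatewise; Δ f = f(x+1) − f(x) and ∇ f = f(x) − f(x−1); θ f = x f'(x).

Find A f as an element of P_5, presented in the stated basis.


∇ f = -9x^5 + (45/2)x^4 - 2x^3 - (39/2)x^2 + 19x - 7/2
Δ f = -9x^5 - (45/2)x^4 - 2x^3 + (39/2)x^2 + 19x + 15/2
θ Δ f = -45x^5 - 90x^4 - 6x^3 + 39x^2 + 19x
∇ θ Δ f = -225x^4 + 90x^3 + 72x^2 - 39x + 19
(∇ + ∇ ∘ θ ∘ Δ) f = -9x^5 - (405/2)x^4 + 88x^3 + (105/2)x^2 - 20x + 31/2

the result is g(x) = -9x^5 - (405/2)x^4 + 88x^3 + (105/2)x^2 - 20x + 31/2


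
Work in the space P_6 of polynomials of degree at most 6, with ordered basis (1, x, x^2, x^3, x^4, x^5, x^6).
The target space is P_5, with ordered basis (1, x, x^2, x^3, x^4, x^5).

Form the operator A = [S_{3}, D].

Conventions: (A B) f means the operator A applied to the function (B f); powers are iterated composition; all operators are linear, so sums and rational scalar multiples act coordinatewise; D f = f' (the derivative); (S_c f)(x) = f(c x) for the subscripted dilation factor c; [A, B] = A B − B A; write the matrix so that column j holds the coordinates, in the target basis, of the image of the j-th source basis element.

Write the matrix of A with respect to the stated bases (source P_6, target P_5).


the matrix is [[0, -2, 0, 0, 0, 0, 0]; [0, 0, -12, 0, 0, 0, 0]; [0, 0, 0, -54, 0, 0, 0]; [0, 0, 0, 0, -216, 0, 0]; [0, 0, 0, 0, 0, -810, 0]; [0, 0, 0, 0, 0, 0, -2916]] (rows listed top to bottom)

image of 1: 0
image of x: -2
image of x^2: -12x
image of x^3: -54x^2
image of x^4: -216x^3
image of x^5: -810x^4
image of x^6: -2916x^5
each image's coordinates form column j of the matrix


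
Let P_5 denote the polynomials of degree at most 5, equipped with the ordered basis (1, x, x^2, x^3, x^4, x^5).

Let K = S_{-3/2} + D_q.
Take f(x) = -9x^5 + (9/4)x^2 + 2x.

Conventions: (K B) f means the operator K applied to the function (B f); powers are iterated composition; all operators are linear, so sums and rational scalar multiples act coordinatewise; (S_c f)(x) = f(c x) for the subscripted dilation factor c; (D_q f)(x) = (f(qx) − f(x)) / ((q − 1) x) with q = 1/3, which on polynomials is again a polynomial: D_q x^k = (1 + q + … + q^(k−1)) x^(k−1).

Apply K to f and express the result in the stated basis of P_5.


S_{-3/2} f = (2187/32)x^5 + (81/16)x^2 - 3x
D_q f = -(121/9)x^4 + 3x + 2
(S_{-3/2} + D_q) f = (2187/32)x^5 - (121/9)x^4 + (81/16)x^2 + 2

the result is g(x) = (2187/32)x^5 - (121/9)x^4 + (81/16)x^2 + 2


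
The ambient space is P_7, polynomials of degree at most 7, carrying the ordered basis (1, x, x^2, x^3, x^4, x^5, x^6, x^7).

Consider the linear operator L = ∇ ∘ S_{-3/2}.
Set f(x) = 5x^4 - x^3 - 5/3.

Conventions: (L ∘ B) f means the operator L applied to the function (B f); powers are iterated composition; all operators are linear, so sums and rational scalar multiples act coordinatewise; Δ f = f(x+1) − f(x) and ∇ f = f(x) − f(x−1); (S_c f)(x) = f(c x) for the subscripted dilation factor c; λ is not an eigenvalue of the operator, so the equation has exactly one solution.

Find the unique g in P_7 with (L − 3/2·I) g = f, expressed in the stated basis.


write g with unknown coordinates in the stated basis and equate coefficients in (L − 3/2·I) g = f
solving from the highest basis element down gives g = -(10/3)x^4 - (133/3)x^3 + (1467/4)x^2 + 756x - 85969/72
check: L g = -(135/2)x^3 + (4401/8)x^2 + 1134x - 28683/16
so L g − 3/2·g = 5x^4 - x^3 - 5/3 = f ✓

g(x) = -(10/3)x^4 - (133/3)x^3 + (1467/4)x^2 + 756x - 85969/72


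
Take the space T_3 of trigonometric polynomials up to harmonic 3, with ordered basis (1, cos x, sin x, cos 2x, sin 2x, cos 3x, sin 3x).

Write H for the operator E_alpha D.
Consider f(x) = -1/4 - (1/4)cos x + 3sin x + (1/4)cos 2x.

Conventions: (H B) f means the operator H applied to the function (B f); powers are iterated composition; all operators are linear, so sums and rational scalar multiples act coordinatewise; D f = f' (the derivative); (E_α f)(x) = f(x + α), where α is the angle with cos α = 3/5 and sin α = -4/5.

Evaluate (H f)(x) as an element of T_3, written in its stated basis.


the image equals g(x) = (8/5)cos x + (51/20)sin x + (12/25)cos 2x + (7/50)sin 2x

D f = 3cos x + (1/4)sin x - (1/2)sin 2x
E_alpha D f = (8/5)cos x + (51/20)sin x + (12/25)cos 2x + (7/50)sin 2x


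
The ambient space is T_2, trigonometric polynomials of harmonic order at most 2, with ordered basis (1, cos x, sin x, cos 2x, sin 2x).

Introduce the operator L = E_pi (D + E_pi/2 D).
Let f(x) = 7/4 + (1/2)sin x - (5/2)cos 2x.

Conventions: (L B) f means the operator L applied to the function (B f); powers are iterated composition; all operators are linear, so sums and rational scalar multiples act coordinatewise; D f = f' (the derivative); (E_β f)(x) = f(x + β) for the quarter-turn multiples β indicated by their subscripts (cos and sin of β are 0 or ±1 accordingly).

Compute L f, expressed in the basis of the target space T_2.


g(x) = -(1/2)cos x + (1/2)sin x

D f = (1/2)cos x + 5sin 2x
D f = (1/2)cos x + 5sin 2x
E_pi/2 D f = -(1/2)sin x - 5sin 2x
(D + E_pi/2 D) f = (1/2)cos x - (1/2)sin x
E_pi (D + E_pi/2 D) f = -(1/2)cos x + (1/2)sin x


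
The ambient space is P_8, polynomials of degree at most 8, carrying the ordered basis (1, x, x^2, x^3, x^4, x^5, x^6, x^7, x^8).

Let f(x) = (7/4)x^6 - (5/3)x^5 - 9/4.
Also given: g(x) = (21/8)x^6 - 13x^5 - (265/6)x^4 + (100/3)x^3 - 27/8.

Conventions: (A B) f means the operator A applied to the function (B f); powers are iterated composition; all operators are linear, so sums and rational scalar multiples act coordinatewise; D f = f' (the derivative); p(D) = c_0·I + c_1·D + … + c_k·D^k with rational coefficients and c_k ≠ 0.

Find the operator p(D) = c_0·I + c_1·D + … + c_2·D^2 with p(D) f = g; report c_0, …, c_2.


c_0 = 3/2, c_1 = -1, c_2 = -1

D^0 f = (7/4)x^6 - (5/3)x^5 - 9/4
D^1 f = (21/2)x^5 - (25/3)x^4
D^2 f = (105/2)x^4 - (100/3)x^3
matching coefficients of g against c_0 f + c_1 Df + … from the top degree down determines the c_i
solution: c_0 = 3/2, c_1 = -1, c_2 = -1


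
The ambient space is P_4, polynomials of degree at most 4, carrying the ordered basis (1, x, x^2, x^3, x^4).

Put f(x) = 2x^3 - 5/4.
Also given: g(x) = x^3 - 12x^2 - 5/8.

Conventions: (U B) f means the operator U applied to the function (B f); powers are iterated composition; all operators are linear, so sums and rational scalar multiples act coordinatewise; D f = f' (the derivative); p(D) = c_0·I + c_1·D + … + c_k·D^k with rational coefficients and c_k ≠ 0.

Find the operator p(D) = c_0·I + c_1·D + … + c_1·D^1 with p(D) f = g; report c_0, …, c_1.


c_0 = 1/2, c_1 = -2

D^0 f = 2x^3 - 5/4
D^1 f = 6x^2
matching coefficients of g against c_0 f + c_1 Df + … from the top degree down determines the c_i
solution: c_0 = 1/2, c_1 = -2


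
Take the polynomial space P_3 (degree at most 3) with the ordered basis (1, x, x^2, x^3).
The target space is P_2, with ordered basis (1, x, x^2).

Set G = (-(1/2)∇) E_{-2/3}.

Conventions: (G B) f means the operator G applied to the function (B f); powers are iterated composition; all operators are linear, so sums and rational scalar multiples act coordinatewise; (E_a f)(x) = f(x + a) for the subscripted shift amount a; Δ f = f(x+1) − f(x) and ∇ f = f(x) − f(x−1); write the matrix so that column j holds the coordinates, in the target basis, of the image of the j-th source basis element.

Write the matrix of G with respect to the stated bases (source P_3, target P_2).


image of 1: 0
image of x: -1/2
image of x^2: -x + 7/6
image of x^3: -(3/2)x^2 + (7/2)x - 13/6
each image's coordinates form column j of the matrix

the matrix is [[0, -1/2, 7/6, -13/6]; [0, 0, -1, 7/2]; [0, 0, 0, -3/2]] (rows listed top to bottom)


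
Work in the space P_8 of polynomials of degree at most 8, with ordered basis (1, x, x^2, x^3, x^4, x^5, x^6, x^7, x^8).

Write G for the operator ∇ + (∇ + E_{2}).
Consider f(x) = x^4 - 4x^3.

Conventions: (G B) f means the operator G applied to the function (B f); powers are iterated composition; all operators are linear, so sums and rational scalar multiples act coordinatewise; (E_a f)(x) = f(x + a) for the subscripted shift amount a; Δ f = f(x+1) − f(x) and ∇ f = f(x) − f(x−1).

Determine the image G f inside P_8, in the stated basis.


∇ f = 4x^3 - 18x^2 + 16x - 5
∇ f = 4x^3 - 18x^2 + 16x - 5
E_{2} f = x^4 + 4x^3 - 16x - 16
(∇ + E_{2}) f = x^4 + 8x^3 - 18x^2 - 21
(∇ + (∇ + E_{2})) f = x^4 + 12x^3 - 36x^2 + 16x - 26

the result is g(x) = x^4 + 12x^3 - 36x^2 + 16x - 26


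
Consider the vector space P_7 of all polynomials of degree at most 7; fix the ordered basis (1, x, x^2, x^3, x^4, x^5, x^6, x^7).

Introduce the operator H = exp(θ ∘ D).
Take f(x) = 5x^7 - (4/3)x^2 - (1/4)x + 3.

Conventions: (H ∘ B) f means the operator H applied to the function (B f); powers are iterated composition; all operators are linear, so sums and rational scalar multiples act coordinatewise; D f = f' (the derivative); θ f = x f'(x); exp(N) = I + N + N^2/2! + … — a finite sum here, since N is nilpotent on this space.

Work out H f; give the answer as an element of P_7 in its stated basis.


g(x) = 5x^7 + 210x^6 + 3150x^5 + 21000x^4 + 63000x^3 + (226796/3)x^2 + (302365/12)x + 3

order-1 term: 210x^6 - (8/3)x
order-2 term: 3150x^5
order-3 term: 21000x^4
order-4 term: 63000x^3
order-5 term: 75600x^2
order-6 term: 25200x
the series for exp(θ ∘ D) f terminates at order 6
exp(θ ∘ D) f = 5x^7 + 210x^6 + 3150x^5 + 21000x^4 + 63000x^3 + (226796/3)x^2 + (302365/12)x + 3


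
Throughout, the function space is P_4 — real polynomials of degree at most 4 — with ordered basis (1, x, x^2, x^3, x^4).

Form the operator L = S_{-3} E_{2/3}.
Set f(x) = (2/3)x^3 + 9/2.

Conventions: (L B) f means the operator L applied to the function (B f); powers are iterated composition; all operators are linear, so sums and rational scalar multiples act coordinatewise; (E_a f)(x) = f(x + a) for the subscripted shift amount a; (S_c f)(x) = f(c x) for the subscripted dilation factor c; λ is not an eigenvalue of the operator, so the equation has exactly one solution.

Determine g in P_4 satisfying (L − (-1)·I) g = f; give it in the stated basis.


write g with unknown coordinates in the stated basis and equate coefficients in (L − (-1)·I) g = f
solving from the highest basis element down gives g = -(1/39)x^3 + (3/65)x^2 - (8/195)x + 47537/21060
check: L g = (9/13)x^3 - (3/65)x^2 + (8/195)x + 47233/21060
so L g − (-1)·g = (2/3)x^3 + 9/2 = f ✓

the image equals g(x) = -(1/39)x^3 + (3/65)x^2 - (8/195)x + 47537/21060


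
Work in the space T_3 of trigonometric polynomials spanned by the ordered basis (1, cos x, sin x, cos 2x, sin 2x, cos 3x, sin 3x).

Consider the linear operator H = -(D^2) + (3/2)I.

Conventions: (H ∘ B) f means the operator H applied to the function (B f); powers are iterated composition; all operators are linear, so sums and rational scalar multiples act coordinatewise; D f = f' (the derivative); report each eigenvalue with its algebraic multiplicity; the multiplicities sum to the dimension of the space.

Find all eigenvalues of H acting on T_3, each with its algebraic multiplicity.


image of 1: 3/2
image of cos x: (5/2)cos x
image of sin x: (5/2)sin x
image of cos 2x: (11/2)cos 2x
image of sin 2x: (11/2)sin 2x
image of cos 3x: (21/2)cos 3x
image of sin 3x: (21/2)sin 3x
the matrix is diagonal; its diagonal is (3/2, 5/2, 5/2, 11/2, 11/2, 21/2, 21/2)
for a triangular matrix the eigenvalues are the diagonal entries, with algebraic multiplicity their repetition count

λ = 3/2 (multiplicity 1), λ = 5/2 (multiplicity 2), λ = 11/2 (multiplicity 2), λ = 21/2 (multiplicity 2)


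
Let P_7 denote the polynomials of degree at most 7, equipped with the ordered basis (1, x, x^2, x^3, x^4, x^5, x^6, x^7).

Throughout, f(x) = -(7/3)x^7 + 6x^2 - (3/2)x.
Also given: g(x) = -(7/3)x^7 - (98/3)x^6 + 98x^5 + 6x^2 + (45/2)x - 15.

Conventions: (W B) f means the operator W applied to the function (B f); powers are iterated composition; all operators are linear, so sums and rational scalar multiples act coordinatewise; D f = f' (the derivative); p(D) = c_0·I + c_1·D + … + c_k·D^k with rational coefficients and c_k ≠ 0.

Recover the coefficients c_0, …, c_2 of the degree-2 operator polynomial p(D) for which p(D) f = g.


p(D) = I + 2·D − D^2, i.e. c_0 = 1, c_1 = 2, c_2 = -1

D^0 f = -(7/3)x^7 + 6x^2 - (3/2)x
D^1 f = -(49/3)x^6 + 12x - 3/2
D^2 f = -98x^5 + 12
matching coefficients of g against c_0 f + c_1 Df + … from the top degree down determines the c_i
solution: c_0 = 1, c_1 = 2, c_2 = -1


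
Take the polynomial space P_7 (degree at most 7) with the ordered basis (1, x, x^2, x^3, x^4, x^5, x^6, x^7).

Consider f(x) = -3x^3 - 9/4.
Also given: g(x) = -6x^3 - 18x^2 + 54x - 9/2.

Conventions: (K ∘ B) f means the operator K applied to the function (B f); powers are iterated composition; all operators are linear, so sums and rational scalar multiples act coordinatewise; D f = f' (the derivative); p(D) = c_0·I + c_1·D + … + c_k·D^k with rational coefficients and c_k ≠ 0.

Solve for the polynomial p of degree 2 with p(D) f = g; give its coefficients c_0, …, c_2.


p(D) = 2·I + 2·D − 3·D^2, i.e. c_0 = 2, c_1 = 2, c_2 = -3

D^0 f = -3x^3 - 9/4
D^1 f = -9x^2
D^2 f = -18x
matching coefficients of g against c_0 f + c_1 Df + … from the top degree down determines the c_i
solution: c_0 = 2, c_1 = 2, c_2 = -3


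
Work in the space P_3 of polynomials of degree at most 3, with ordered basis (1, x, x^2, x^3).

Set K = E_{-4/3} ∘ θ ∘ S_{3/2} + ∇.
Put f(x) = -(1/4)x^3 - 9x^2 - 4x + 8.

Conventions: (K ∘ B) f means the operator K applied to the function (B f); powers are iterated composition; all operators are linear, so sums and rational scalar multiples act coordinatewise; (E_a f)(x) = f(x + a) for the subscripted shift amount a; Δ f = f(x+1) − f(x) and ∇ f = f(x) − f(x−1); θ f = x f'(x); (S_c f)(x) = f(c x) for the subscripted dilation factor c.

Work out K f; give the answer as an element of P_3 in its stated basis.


S_{3/2} f = -(27/32)x^3 - (81/4)x^2 - 6x + 8
θ S_{3/2} f = -(81/32)x^3 - (81/2)x^2 - 6x
E_{-4/3} θ S_{3/2} f = -(81/32)x^3 - (243/8)x^2 + (177/2)x - 58
∇ f = -(3/4)x^2 - (69/4)x + 19/4
(E_{-4/3} ∘ θ ∘ S_{3/2} + ∇) f = -(81/32)x^3 - (249/8)x^2 + (285/4)x - 213/4

the result is g(x) = -(81/32)x^3 - (249/8)x^2 + (285/4)x - 213/4


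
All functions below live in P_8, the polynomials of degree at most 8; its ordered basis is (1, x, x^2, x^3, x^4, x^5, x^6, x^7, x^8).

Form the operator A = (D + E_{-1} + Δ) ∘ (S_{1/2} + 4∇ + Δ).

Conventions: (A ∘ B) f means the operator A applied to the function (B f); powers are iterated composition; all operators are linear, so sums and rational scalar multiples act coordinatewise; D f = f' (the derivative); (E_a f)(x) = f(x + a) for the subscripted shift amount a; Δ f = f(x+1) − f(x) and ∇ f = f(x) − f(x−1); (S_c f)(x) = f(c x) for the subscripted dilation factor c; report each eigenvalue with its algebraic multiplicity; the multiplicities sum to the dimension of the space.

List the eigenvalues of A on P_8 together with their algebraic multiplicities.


image of 1: 1
image of x: (1/2)x + 11/2
image of x^2: (1/4)x^2 + (21/2)x + 15/2
image of x^3: (1/8)x^3 + (123/8)x^2 + (87/4)x + 26
image of x^4: (1/16)x^4 + (81/4)x^3 + (171/4)x^2 + 104x - 151/8
image of x^5: (1/32)x^5 + (805/32)x^4 + (565/8)x^3 + 260x^2 - (1515/16)x + 140
image of x^6: (1/64)x^6 + (963/32)x^5 + (3375/32)x^4 + 520x^3 - (9105/32)x^2 + 840x - 4895/32
image of x^7: (1/128)x^7 + (4487/128)x^6 + (9429/64)x^5 + 910x^4 - (42525/64)x^3 + 2940x^2 - (68537/64)x + 614
image of x^8: (1/256)x^8 + (1281/32)x^7 + (6279/32)x^6 + 1456x^5 - (85085/64)x^4 + 7840x^3 - (137081/32)x^2 + 4912x - 92031/128
the matrix is upper triangular; its diagonal is (1, 1/2, 1/4, 1/8, 1/16, 1/32, 1/64, 1/128, 1/256)
for a triangular matrix the eigenvalues are the diagonal entries, with algebraic multiplicity their repetition count

λ = 1/256 (multiplicity 1), λ = 1/128 (multiplicity 1), λ = 1/64 (multiplicity 1), λ = 1/32 (multiplicity 1), λ = 1/16 (multiplicity 1), λ = 1/8 (multiplicity 1), λ = 1/4 (multiplicity 1), λ = 1/2 (multiplicity 1), λ = 1 (multiplicity 1)


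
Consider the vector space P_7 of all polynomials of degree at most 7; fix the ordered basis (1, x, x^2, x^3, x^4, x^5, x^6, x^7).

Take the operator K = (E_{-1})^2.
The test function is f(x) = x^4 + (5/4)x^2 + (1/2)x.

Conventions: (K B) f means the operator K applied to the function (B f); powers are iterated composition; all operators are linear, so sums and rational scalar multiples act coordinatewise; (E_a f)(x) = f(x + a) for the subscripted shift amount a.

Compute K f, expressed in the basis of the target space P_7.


the result is g(x) = x^4 - 8x^3 + (101/4)x^2 - (73/2)x + 20

E_{-1} f = x^4 - 4x^3 + (29/4)x^2 - 6x + 7/4
E_{-1} E_{-1} f = x^4 - 8x^3 + (101/4)x^2 - (73/2)x + 20


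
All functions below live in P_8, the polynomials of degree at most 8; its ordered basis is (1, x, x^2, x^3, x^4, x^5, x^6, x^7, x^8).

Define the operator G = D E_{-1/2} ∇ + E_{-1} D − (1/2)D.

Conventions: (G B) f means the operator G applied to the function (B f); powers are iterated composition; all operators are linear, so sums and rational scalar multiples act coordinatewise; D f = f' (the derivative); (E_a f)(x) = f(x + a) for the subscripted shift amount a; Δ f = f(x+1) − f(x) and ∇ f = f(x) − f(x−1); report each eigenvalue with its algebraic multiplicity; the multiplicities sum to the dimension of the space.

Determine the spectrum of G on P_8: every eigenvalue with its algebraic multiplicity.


image of 1: 0
image of x: 1/2
image of x^2: x
image of x^3: (3/2)x^2 - 3
image of x^4: 2x^3 - 12x + 9
image of x^5: (5/2)x^4 - 30x^2 + 45x - 20
image of x^6: 3x^5 - 60x^3 + 135x^2 - 120x + 315/8
image of x^7: (7/2)x^6 - 105x^4 + 315x^3 - 420x^2 + (2205/8)x - 581/8
image of x^8: 4x^7 - 168x^5 + 630x^4 - 1120x^3 + (2205/2)x^2 - 581x + 1029/8
the matrix is upper triangular; its diagonal is (0, 0, 0, 0, 0, 0, 0, 0, 0)
for a triangular matrix the eigenvalues are the diagonal entries, with algebraic multiplicity their repetition count

λ = 0 (multiplicity 9)


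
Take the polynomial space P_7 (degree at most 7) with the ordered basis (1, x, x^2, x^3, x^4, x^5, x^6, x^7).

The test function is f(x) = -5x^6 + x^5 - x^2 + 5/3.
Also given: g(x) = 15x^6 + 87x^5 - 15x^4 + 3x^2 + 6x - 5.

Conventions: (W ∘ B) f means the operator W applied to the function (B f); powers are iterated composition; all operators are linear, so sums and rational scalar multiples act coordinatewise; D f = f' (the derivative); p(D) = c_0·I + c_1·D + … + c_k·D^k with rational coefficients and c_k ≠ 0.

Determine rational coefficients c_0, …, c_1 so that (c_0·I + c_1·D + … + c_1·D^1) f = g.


p(D) = -3·I − 3·D, i.e. c_0 = -3, c_1 = -3

D^0 f = -5x^6 + x^5 - x^2 + 5/3
D^1 f = -30x^5 + 5x^4 - 2x
matching coefficients of g against c_0 f + c_1 Df + … from the top degree down determines the c_i
solution: c_0 = -3, c_1 = -3


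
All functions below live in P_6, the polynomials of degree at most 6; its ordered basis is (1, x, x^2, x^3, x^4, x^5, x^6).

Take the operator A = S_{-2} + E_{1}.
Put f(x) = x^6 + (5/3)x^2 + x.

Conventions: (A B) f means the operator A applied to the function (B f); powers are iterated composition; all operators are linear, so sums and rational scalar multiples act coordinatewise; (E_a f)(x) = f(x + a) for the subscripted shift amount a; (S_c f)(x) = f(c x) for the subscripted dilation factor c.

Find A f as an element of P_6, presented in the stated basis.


S_{-2} f = 64x^6 + (20/3)x^2 - 2x
E_{1} f = x^6 + 6x^5 + 15x^4 + 20x^3 + (50/3)x^2 + (31/3)x + 11/3
(S_{-2} + E_{1}) f = 65x^6 + 6x^5 + 15x^4 + 20x^3 + (70/3)x^2 + (25/3)x + 11/3

the image equals g(x) = 65x^6 + 6x^5 + 15x^4 + 20x^3 + (70/3)x^2 + (25/3)x + 11/3


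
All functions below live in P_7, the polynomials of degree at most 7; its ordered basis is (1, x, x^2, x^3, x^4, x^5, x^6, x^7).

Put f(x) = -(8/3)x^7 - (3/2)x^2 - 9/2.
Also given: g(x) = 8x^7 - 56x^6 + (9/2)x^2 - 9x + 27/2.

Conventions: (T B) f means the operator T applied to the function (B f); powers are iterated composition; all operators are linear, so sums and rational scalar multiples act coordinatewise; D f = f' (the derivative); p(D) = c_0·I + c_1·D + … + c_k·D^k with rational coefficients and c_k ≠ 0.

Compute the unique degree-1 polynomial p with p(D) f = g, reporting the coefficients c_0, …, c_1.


c_0 = -3, c_1 = 3

D^0 f = -(8/3)x^7 - (3/2)x^2 - 9/2
D^1 f = -(56/3)x^6 - 3x
matching coefficients of g against c_0 f + c_1 Df + … from the top degree down determines the c_i
solution: c_0 = -3, c_1 = 3


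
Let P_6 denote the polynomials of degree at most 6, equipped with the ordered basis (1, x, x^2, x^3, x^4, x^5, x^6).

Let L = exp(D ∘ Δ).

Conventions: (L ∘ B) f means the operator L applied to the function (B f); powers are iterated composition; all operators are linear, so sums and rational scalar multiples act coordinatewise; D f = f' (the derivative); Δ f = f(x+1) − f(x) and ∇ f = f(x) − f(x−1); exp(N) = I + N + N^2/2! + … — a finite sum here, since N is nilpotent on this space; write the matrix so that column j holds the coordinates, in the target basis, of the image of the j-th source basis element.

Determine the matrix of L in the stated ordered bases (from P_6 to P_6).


image of 1: 1
image of x: x
image of x^2: x^2 + 2
image of x^3: x^3 + 6x + 3
image of x^4: x^4 + 12x^2 + 12x + 16
image of x^5: x^5 + 20x^3 + 30x^2 + 80x + 65
image of x^6: x^6 + 30x^4 + 60x^3 + 240x^2 + 390x + 336
each image's coordinates form column j of the matrix

the matrix is [[1, 0, 2, 3, 16, 65, 336]; [0, 1, 0, 6, 12, 80, 390]; [0, 0, 1, 0, 12, 30, 240]; [0, 0, 0, 1, 0, 20, 60]; [0, 0, 0, 0, 1, 0, 30]; [0, 0, 0, 0, 0, 1, 0]; [0, 0, 0, 0, 0, 0, 1]] (rows listed top to bottom)


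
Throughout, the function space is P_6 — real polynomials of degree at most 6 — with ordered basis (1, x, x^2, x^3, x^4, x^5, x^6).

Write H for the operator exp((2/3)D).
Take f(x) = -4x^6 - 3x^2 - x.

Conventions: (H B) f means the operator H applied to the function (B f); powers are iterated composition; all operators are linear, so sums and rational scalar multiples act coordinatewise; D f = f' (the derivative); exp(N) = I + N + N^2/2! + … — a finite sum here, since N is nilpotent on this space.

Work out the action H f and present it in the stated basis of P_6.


the image equals g(x) = -4x^6 - 16x^5 - (80/3)x^4 - (640/27)x^3 - (401/27)x^2 - (661/81)x - 1714/729

order-1 term: -16x^5 - 4x - 2/3
order-2 term: -(80/3)x^4 - 4/3
order-3 term: -(640/27)x^3
order-4 term: -(320/27)x^2
order-5 term: -(256/81)x
order-6 term: -256/729
the series for exp((2/3)D) f terminates at order 6
exp((2/3)D) f = -4x^6 - 16x^5 - (80/3)x^4 - (640/27)x^3 - (401/27)x^2 - (661/81)x - 1714/729


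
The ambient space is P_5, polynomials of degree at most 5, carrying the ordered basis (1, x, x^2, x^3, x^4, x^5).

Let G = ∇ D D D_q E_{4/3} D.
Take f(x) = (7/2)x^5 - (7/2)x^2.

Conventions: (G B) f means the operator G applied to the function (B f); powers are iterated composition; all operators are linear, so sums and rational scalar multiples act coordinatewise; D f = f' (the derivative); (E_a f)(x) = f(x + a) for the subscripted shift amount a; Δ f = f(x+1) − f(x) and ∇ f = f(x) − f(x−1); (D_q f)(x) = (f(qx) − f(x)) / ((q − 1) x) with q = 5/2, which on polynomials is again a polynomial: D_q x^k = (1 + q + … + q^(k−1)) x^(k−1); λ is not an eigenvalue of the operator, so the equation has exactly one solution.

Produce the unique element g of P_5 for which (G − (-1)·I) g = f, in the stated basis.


write g with unknown coordinates in the stated basis and equate coefficients in (G − (-1)·I) g = f
solving from the highest basis element down gives g = (7/2)x^5 - (7/2)x^2 - 21315/8
check: G g = 21315/8
so G g − (-1)·g = (7/2)x^5 - (7/2)x^2 = f ✓

g(x) = (7/2)x^5 - (7/2)x^2 - 21315/8


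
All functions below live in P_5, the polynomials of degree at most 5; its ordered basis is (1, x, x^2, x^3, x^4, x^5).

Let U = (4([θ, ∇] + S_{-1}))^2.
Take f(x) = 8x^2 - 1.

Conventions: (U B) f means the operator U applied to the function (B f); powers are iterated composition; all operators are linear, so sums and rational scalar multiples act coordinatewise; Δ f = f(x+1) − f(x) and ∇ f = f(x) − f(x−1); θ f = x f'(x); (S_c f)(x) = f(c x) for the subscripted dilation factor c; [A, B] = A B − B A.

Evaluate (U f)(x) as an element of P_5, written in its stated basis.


the image equals g(x) = 128x^2 + 752

∇ f = 16x - 8
θ ∇ f = 16x
θ f = 16x^2
∇ θ f = 32x - 16
[θ, ∇] f = -16x + 16
S_{-1} f = 8x^2 - 1
([θ, ∇] + S_{-1}) f = 8x^2 - 16x + 15
(4([θ, ∇] + S_{-1})) f = 32x^2 - 64x + 60
∇ (4([θ, ∇] + S_{-1})) f = 64x - 96
θ ∇ (4([θ, ∇] + S_{-1})) f = 64x
θ (4([θ, ∇] + S_{-1})) f = 64x^2 - 64x
∇ θ (4([θ, ∇] + S_{-1})) f = 128x - 128
[θ, ∇] (4([θ, ∇] + S_{-1})) f = -64x + 128
S_{-1} (4([θ, ∇] + S_{-1})) f = 32x^2 + 64x + 60
([θ, ∇] + S_{-1}) (4([θ, ∇] + S_{-1})) f = 32x^2 + 188
(4([θ, ∇] + S_{-1})) (4([θ, ∇] + S_{-1})) f = 128x^2 + 752


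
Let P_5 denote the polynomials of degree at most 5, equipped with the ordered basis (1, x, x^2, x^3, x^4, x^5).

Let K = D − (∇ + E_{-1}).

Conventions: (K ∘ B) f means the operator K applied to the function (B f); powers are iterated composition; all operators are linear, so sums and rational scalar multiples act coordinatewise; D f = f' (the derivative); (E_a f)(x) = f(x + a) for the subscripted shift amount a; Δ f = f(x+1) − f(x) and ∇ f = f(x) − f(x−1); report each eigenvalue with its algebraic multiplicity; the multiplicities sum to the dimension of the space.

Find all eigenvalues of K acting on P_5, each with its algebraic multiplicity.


λ = -1 (multiplicity 6)

image of 1: -1
image of x: -x + 1
image of x^2: -x^2 + 2x
image of x^3: -x^3 + 3x^2
image of x^4: -x^4 + 4x^3
image of x^5: -x^5 + 5x^4
the matrix is upper triangular; its diagonal is (-1, -1, -1, -1, -1, -1)
for a triangular matrix the eigenvalues are the diagonal entries, with algebraic multiplicity their repetition count


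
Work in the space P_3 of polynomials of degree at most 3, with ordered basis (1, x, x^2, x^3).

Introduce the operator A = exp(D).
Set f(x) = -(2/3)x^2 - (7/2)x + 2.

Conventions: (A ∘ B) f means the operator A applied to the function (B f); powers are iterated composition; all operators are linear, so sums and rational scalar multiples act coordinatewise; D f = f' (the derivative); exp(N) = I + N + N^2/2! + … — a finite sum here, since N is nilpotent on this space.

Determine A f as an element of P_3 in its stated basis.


order-1 term: -(4/3)x - 7/2
order-2 term: -2/3
the series for exp(D) f terminates at order 2
exp(D) f = -(2/3)x^2 - (29/6)x - 13/6

the image equals g(x) = -(2/3)x^2 - (29/6)x - 13/6


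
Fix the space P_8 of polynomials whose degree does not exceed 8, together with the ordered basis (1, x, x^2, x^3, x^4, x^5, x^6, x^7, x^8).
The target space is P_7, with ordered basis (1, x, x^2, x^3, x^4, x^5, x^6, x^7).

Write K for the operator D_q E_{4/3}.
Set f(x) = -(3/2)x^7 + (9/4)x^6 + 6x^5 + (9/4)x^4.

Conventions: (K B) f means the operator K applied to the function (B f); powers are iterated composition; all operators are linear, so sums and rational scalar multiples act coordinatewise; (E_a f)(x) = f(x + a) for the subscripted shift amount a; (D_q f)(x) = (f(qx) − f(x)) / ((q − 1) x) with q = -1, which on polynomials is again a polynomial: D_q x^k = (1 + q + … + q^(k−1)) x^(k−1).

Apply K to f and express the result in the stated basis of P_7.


g(x) = -(3/2)x^6 - 32x^4 + (1604/27)x^2 + 27712/243

E_{4/3} f = -(3/2)x^7 - (47/4)x^6 - 32x^5 - (799/36)x^4 + (1604/27)x^3 + (3784/27)x^2 + (27712/243)x + 24640/729
D_q E_{4/3} f = -(3/2)x^6 - 32x^4 + (1604/27)x^2 + 27712/243


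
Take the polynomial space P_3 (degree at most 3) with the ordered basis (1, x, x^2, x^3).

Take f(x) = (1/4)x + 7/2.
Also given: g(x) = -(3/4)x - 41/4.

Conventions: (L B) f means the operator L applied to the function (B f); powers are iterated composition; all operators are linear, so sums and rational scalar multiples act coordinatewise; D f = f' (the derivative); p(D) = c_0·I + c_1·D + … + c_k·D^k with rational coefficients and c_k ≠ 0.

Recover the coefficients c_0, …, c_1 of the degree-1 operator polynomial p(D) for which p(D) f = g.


p(D) = -3·I + D, i.e. c_0 = -3, c_1 = 1

D^0 f = (1/4)x + 7/2
D^1 f = 1/4
matching coefficients of g against c_0 f + c_1 Df + … from the top degree down determines the c_i
solution: c_0 = -3, c_1 = 1


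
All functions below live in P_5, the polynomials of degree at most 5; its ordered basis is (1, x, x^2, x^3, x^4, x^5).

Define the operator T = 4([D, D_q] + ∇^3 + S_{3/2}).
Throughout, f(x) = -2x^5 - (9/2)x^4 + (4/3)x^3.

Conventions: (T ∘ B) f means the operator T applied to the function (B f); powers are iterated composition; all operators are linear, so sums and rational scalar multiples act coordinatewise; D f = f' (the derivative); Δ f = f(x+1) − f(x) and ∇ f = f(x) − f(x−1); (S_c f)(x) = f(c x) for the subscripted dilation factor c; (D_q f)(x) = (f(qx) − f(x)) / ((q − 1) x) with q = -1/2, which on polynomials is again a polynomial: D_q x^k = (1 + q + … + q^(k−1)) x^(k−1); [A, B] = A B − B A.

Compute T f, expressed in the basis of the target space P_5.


D_q f = -(11/8)x^4 - (45/16)x^3 + x^2
D D_q f = -(11/2)x^3 - (135/16)x^2 + 2x
D f = -10x^4 - 18x^3 + 4x^2
D_q D f = -(25/4)x^3 - (27/2)x^2 + 2x
[D, D_q] f = (3/4)x^3 + (81/16)x^2
∇ f = -10x^4 + 2x^3 + 11x^2 - 12x + 23/6
∇ ∇ f = -40x^3 + 66x^2 - 24x - 11
∇ ∇ ∇ f = -120x^2 + 252x - 130
S_{3/2} f = -(243/16)x^5 - (729/32)x^4 + (9/2)x^3
([D, D_q] + ∇^3 + S_{3/2}) f = -(243/16)x^5 - (729/32)x^4 + (21/4)x^3 - (1839/16)x^2 + 252x - 130
(4([D, D_q] + ∇^3 + S_{3/2})) f = -(243/4)x^5 - (729/8)x^4 + 21x^3 - (1839/4)x^2 + 1008x - 520

g(x) = -(243/4)x^5 - (729/8)x^4 + 21x^3 - (1839/4)x^2 + 1008x - 520


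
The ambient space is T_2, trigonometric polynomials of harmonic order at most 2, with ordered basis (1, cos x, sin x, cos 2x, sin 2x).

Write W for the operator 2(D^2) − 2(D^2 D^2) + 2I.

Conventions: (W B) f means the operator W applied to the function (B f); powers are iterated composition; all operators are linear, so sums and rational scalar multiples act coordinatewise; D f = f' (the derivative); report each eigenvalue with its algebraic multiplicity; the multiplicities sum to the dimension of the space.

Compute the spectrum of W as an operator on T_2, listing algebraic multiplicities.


image of 1: 2
image of cos x: -2cos x
image of sin x: -2sin x
image of cos 2x: -38cos 2x
image of sin 2x: -38sin 2x
the matrix is diagonal; its diagonal is (2, -2, -2, -38, -38)
for a triangular matrix the eigenvalues are the diagonal entries, with algebraic multiplicity their repetition count

λ = -38 (multiplicity 2), λ = -2 (multiplicity 2), λ = 2 (multiplicity 1)


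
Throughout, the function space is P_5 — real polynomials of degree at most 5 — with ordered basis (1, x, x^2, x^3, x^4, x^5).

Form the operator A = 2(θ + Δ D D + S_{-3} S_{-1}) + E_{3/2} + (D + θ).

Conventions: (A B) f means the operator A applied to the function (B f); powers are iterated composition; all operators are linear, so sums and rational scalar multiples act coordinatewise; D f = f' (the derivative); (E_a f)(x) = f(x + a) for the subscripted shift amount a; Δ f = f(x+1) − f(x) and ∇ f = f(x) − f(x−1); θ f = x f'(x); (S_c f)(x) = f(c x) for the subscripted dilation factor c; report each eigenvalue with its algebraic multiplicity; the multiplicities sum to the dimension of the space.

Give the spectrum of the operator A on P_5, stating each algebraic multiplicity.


λ = 3 (multiplicity 1), λ = 10 (multiplicity 1), λ = 25 (multiplicity 1), λ = 64 (multiplicity 1), λ = 175 (multiplicity 1), λ = 502 (multiplicity 1)

image of 1: 3
image of x: 10x + 5/2
image of x^2: 25x^2 + 5x + 9/4
image of x^3: 64x^3 + (15/2)x^2 + (27/4)x + 123/8
image of x^4: 175x^4 + 10x^3 + (27/2)x^2 + (123/2)x + 465/16
image of x^5: 502x^5 + (25/2)x^4 + (45/2)x^3 + (615/4)x^2 + (2325/16)x + 1523/32
the matrix is upper triangular; its diagonal is (3, 10, 25, 64, 175, 502)
for a triangular matrix the eigenvalues are the diagonal entries, with algebraic multiplicity their repetition count


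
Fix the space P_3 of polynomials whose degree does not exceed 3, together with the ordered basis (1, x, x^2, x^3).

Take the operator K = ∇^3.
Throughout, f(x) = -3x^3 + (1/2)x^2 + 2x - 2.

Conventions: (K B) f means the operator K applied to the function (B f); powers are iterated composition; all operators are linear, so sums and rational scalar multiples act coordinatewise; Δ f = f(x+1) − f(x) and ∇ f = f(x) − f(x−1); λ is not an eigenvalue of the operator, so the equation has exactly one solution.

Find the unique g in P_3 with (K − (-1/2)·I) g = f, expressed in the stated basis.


write g with unknown coordinates in the stated basis and equate coefficients in (K − (-1/2)·I) g = f
solving from the highest basis element down gives g = -6x^3 + x^2 + 4x + 68
check: K g = -36
so K g − (-1/2)·g = -3x^3 + (1/2)x^2 + 2x - 2 = f ✓

the result is g(x) = -6x^3 + x^2 + 4x + 68


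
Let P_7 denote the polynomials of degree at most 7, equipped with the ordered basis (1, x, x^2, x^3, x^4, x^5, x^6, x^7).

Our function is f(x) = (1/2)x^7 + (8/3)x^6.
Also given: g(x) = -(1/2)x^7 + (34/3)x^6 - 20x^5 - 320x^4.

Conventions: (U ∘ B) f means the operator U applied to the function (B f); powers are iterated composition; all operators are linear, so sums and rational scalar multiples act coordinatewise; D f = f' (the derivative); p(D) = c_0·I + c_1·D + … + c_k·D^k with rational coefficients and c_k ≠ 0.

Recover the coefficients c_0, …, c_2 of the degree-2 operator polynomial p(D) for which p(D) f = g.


p(D) = -I + 4·D − 4·D^2, i.e. c_0 = -1, c_1 = 4, c_2 = -4

D^0 f = (1/2)x^7 + (8/3)x^6
D^1 f = (7/2)x^6 + 16x^5
D^2 f = 21x^5 + 80x^4
matching coefficients of g against c_0 f + c_1 Df + … from the top degree down determines the c_i
solution: c_0 = -1, c_1 = 4, c_2 = -4


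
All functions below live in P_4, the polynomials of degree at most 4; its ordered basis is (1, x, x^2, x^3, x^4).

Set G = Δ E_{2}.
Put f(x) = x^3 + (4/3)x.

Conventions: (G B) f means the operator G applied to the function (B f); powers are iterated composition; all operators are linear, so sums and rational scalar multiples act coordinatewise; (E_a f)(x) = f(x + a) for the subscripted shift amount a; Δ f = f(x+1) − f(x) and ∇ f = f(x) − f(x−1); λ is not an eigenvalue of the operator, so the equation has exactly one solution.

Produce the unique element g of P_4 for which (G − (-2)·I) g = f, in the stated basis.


write g with unknown coordinates in the stated basis and equate coefficients in (G − (-2)·I) g = f
solving from the highest basis element down gives g = (1/2)x^3 - (3/4)x^2 - (7/3)x - 41/24
check: G g = (3/2)x^2 + 6x + 41/12
so G g − (-2)·g = x^3 + (4/3)x = f ✓

g(x) = (1/2)x^3 - (3/4)x^2 - (7/3)x - 41/24


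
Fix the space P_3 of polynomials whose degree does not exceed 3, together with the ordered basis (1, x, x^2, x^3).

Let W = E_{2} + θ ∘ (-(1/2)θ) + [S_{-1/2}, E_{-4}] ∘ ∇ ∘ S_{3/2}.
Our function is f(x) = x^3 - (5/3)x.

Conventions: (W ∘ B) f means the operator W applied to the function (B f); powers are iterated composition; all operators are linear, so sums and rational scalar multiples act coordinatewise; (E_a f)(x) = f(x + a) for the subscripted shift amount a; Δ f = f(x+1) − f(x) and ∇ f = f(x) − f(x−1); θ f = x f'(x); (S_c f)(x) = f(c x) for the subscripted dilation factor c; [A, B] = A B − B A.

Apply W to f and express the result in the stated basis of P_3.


E_{2} f = x^3 + 6x^2 + (31/3)x + 14/3
θ f = 3x^3 - (5/3)x
(-(1/2)θ) f = -(3/2)x^3 + (5/6)x
θ (-(1/2)θ) f = -(9/2)x^3 + (5/6)x
S_{3/2} f = (27/8)x^3 - (5/2)x
∇ S_{3/2} f = (81/8)x^2 - (81/8)x + 7/8
E_{-4} (∇ ∘ S_{3/2}) f = (81/8)x^2 - (729/8)x + 1627/8
S_{-1/2} E_{-4} (∇ ∘ S_{3/2}) f = (81/32)x^2 + (729/16)x + 1627/8
S_{-1/2} (∇ ∘ S_{3/2}) f = (81/32)x^2 + (81/16)x + 7/8
E_{-4} S_{-1/2} (∇ ∘ S_{3/2}) f = (81/32)x^2 - (243/16)x + 169/8
[S_{-1/2}, E_{-4}] (∇ ∘ S_{3/2}) f = (243/4)x + 729/4
(E_{2} + θ ∘ (-(1/2)θ) + [S_{-1/2}, E_{-4}] ∘ ∇ ∘ S_{3/2}) f = -(7/2)x^3 + 6x^2 + (863/12)x + 2243/12

g(x) = -(7/2)x^3 + 6x^2 + (863/12)x + 2243/12


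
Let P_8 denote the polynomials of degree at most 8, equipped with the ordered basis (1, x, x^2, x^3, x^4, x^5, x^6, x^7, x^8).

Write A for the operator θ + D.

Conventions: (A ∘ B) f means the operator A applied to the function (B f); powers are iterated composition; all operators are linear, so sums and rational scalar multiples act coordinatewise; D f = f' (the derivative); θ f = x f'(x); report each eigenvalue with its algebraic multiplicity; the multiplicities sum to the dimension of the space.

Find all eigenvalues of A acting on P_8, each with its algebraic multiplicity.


λ = 0 (multiplicity 1), λ = 1 (multiplicity 1), λ = 2 (multiplicity 1), λ = 3 (multiplicity 1), λ = 4 (multiplicity 1), λ = 5 (multiplicity 1), λ = 6 (multiplicity 1), λ = 7 (multiplicity 1), λ = 8 (multiplicity 1)

image of 1: 0
image of x: x + 1
image of x^2: 2x^2 + 2x
image of x^3: 3x^3 + 3x^2
image of x^4: 4x^4 + 4x^3
image of x^5: 5x^5 + 5x^4
image of x^6: 6x^6 + 6x^5
image of x^7: 7x^7 + 7x^6
image of x^8: 8x^8 + 8x^7
the matrix is upper triangular; its diagonal is (0, 1, 2, 3, 4, 5, 6, 7, 8)
for a triangular matrix the eigenvalues are the diagonal entries, with algebraic multiplicity their repetition count


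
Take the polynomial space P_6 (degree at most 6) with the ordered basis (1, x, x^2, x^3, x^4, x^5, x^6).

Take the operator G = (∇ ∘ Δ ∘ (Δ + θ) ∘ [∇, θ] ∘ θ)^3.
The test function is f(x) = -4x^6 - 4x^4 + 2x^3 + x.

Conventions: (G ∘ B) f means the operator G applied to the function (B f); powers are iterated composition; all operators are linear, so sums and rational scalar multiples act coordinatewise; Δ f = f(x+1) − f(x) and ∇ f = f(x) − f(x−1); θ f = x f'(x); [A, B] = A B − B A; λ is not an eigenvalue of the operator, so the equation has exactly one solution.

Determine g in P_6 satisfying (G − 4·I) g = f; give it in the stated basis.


g(x) = x^6 + x^4 - (1/2)x^3 - (1/4)x

write g with unknown coordinates in the stated basis and equate coefficients in (G − 4·I) g = f
solving from the highest basis element down gives g = x^6 + x^4 - (1/2)x^3 - (1/4)x
check: G g = 0
so G g − 4·g = -4x^6 - 4x^4 + 2x^3 + x = f ✓


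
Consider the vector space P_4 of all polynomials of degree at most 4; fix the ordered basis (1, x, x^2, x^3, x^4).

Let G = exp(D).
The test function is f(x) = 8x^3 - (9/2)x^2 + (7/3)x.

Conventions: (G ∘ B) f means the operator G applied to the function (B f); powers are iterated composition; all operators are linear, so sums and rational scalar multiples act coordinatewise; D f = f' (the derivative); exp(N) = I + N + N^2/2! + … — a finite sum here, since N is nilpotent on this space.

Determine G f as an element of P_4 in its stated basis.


order-1 term: 24x^2 - 9x + 7/3
order-2 term: 24x - 9/2
order-3 term: 8
the series for exp(D) f terminates at order 3
exp(D) f = 8x^3 + (39/2)x^2 + (52/3)x + 35/6

g(x) = 8x^3 + (39/2)x^2 + (52/3)x + 35/6


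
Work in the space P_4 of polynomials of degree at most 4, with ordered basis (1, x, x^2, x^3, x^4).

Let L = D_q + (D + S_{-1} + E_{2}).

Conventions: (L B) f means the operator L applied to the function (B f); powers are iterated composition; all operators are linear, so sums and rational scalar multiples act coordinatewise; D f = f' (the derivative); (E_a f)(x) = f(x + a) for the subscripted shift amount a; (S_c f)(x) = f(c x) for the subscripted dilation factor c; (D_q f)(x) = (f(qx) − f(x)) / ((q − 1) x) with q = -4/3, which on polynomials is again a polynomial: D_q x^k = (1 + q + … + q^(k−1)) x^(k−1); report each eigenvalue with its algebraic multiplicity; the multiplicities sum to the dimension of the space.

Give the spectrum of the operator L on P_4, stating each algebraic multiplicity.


image of 1: 2
image of x: 4
image of x^2: 2x^2 + (17/3)x + 4
image of x^3: (94/9)x^2 + 12x + 8
image of x^4: 2x^4 + (299/27)x^3 + 24x^2 + 32x + 16
the matrix is upper triangular; its diagonal is (2, 0, 2, 0, 2)
for a triangular matrix the eigenvalues are the diagonal entries, with algebraic multiplicity their repetition count

λ = 0 (multiplicity 2), λ = 2 (multiplicity 3)
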